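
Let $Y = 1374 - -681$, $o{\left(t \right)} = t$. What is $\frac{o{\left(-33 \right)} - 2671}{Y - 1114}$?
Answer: $- \frac{2704}{941} \approx -2.8735$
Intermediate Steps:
$Y = 2055$ ($Y = 1374 + 681 = 2055$)
$\frac{o{\left(-33 \right)} - 2671}{Y - 1114} = \frac{-33 - 2671}{2055 - 1114} = - \frac{2704}{941}$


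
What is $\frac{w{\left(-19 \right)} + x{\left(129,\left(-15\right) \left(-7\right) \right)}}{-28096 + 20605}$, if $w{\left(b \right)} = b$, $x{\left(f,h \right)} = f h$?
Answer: $- \frac{13526}{7491} \approx -1.8056$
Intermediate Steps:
$\frac{w{\left(-19 \right)} + x{\left(129,\left(-15\right) \left(-7\right) \right)}}{-28096 + 20605} = \frac{-19 + 129 \left(\left(-15\right) \left(-7\right)\right)}{-28096 + 20605} = \frac{-19 + 129 \cdot 105}{-7491} = \left(-19 + 13545\right) \left(- \frac{1}{7491}\right) = 13526 \left(- \frac{1}{7491}\right) = - \frac{13526}{7491}$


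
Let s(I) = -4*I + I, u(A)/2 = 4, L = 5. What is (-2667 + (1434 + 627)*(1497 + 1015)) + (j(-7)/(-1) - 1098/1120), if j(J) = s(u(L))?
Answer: 2897769291/560 ≈ 5.1746e+6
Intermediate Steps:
u(A) = 8 (u(A) = 2*4 = 8)
s(I) = -3*I
j(J) = -24 (j(J) = -3*8 = -24)
(-2667 + (1434 + 627)*(1497 + 1015)) + (j(-7)/(-1) - 1098/1120) = (-2667 + (1434 + 627)*(1497 + 1015)) + (-24/(-1) - 1098/1120) = (-2667 + 2061*2512) + (-24*(-1) - 1098*1/1120) = (-2667 + 5177232) + (24 - 549/560) = 5174565 + 12891/560 = 2897769291/560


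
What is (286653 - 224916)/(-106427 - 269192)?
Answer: -61737/375619 ≈ -0.16436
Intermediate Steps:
(286653 - 224916)/(-106427 - 269192) = 61737/(-375619) = 61737*(-1/375619) = -61737/375619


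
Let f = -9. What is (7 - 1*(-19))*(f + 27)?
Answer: 468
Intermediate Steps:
(7 - 1*(-19))*(f + 27) = (7 - 1*(-19))*(-9 + 27) = (7 + 19)*18 = 26*18 = 468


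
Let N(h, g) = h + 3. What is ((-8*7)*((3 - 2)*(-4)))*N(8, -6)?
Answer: 2464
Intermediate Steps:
N(h, g) = 3 + h
((-8*7)*((3 - 2)*(-4)))*N(8, -6) = ((-8*7)*((3 - 2)*(-4)))*(3 + 8) = -56*(-4)*11 = 224*11 = 2464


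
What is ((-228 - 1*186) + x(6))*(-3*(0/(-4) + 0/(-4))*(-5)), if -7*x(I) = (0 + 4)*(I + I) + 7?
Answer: 0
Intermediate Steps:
x(I) = -1 - 8*I/7 (x(I) = -((0 + 4)*(I + I) + 7)/7 = -(4*(2*I) + 7)/7 = -(8*I + 7)/7 = -(7 + 8*I)/7 = -1 - 8*I/7)
((-228 - 1*186) + x(6))*(-3*(0/(-4) + 0/(-4))*(-5)) = ((-228 - 1*186) + (-1 - 8/7*6))*(-3*(0/(-4) + 0/(-4))*(-5)) = ((-228 - 186) + (-1 - 48/7))*(-3*(0*(-¼) + 0*(-¼))*(-5)) = (-414 - 55/7)*(-3*(0 + 0)*(-5)) = -2953*(-3*0)*(-5)/7 = -0*(-5) = -2953/7*0 = 0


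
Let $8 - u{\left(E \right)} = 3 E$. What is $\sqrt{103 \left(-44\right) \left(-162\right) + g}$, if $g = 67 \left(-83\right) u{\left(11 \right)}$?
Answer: $\sqrt{873209} \approx 934.46$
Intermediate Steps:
$u{\left(E \right)} = 8 - 3 E$
$g = 139025$ ($g = 67 \left(-83\right) \left(8 - 33\right) = - 5561 \left(8 - 33\right) = \left(-5561\right) \left(-25\right) = 139025$)
$\sqrt{103 \left(-44\right) \left(-162\right) + g} = \sqrt{103 \left(-44\right) \left(-162\right) + 139025} = \sqrt{\left(-4532\right) \left(-162\right) + 139025} = \sqrt{734184 + 139025} = \sqrt{873209}$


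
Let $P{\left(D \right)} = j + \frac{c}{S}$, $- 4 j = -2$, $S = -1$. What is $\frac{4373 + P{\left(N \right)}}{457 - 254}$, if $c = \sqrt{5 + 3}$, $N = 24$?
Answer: $\frac{8747}{406} - \frac{2 \sqrt{2}}{203} \approx 21.53$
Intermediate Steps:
$j = \frac{1}{2}$ ($j = \left(- \frac{1}{4}\right) \left(-2\right) = \frac{1}{2} \approx 0.5$)
$c = 2 \sqrt{2}$ ($c = \sqrt{8} = 2 \sqrt{2} \approx 2.8284$)
$P{\left(D \right)} = \frac{1}{2} - 2 \sqrt{2}$ ($P{\left(D \right)} = \frac{1}{2} + \frac{2 \sqrt{2}}{-1} = \frac{1}{2} + 2 \sqrt{2} \left(-1\right) = \frac{1}{2} - 2 \sqrt{2}$)
$\frac{4373 + P{\left(N \right)}}{457 - 254} = \frac{4373 + \left(\frac{1}{2} - 2 \sqrt{2}\right)}{457 - 254} = \frac{\frac{8747}{2} - 2 \sqrt{2}}{203} = \left(\frac{8747}{2} - 2 \sqrt{2}\right) \frac{1}{203} = \frac{8747}{406} - \frac{2 \sqrt{2}}{203}$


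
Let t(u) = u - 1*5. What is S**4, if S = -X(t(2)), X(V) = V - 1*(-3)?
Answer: 0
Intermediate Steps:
t(u) = -5 + u (t(u) = u - 5 = -5 + u)
X(V) = 3 + V (X(V) = V + 3 = 3 + V)
S = 0 (S = -(3 + (-5 + 2)) = -(3 - 3) = -1*0 = 0)
S**4 = 0**4 = 0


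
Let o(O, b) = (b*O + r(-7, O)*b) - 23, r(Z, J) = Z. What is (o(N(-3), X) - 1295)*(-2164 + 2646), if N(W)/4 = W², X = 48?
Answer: 35668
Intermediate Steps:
N(W) = 4*W²
o(O, b) = -23 - 7*b + O*b (o(O, b) = (b*O - 7*b) - 23 = (O*b - 7*b) - 23 = (-7*b + O*b) - 23 = -23 - 7*b + O*b)
(o(N(-3), X) - 1295)*(-2164 + 2646) = ((-23 - 7*48 + (4*(-3)²)*48) - 1295)*(-2164 + 2646) = ((-23 - 336 + (4*9)*48) - 1295)*482 = ((-23 - 336 + 36*48) - 1295)*482 = ((-23 - 336 + 1728) - 1295)*482 = (1369 - 1295)*482 = 74*482 = 35668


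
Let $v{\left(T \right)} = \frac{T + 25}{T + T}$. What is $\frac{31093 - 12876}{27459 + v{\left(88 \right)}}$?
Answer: $\frac{3206192}{4832897} \approx 0.66341$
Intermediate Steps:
$v{\left(T \right)} = \frac{25 + T}{2 T}$
$\frac{31093 - 12876}{27459 + v{\left(88 \right)}} = \frac{31093 - 12876}{27459 + \frac{25 + 88}{2 \cdot 88}} = \frac{18217}{27459 + \frac{1}{2} \cdot \frac{1}{88} \cdot 113} = \frac{18217}{27459 + \frac{113}{176}} = \frac{18217}{\frac{4832897}{176}} = 18217 \cdot \frac{176}{4832897} = \frac{3206192}{4832897}$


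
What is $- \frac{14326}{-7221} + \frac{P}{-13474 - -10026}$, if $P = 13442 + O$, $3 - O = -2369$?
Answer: $- \frac{1117187}{429276} \approx -2.6025$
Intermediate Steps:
$O = 2372$ ($O = 3 - -2369 = 3 + 2369 = 2372$)
$P = 15814$ ($P = 13442 + 2372 = 15814$)
$- \frac{14326}{-7221} + \frac{P}{-13474 - -10026} = - \frac{14326}{-7221} + \frac{15814}{-13474 - -10026} = \left(-14326\right) \left(- \frac{1}{7221}\right) + \frac{15814}{-13474 + 10026} = \frac{494}{249} + \frac{15814}{-3448} = \frac{494}{249} + 15814 \left(- \frac{1}{3448}\right) = \frac{494}{249} - \frac{7907}{1724} = - \frac{1117187}{429276}$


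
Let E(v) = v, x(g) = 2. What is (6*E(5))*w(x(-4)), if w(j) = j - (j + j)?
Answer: -60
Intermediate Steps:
w(j) = -j (w(j) = j - 2*j = -j)
(6*E(5))*w(x(-4)) = (6*5)*(-1*2) = 30*(-2) = -60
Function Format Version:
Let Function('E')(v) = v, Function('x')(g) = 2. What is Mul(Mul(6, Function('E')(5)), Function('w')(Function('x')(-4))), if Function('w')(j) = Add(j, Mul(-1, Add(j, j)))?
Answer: -60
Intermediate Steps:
Function('w')(j) = Mul(-1, j) (Function('w')(j) = Add(j, Mul(-1, Mul(2, j))) = Add(j, Mul(-2, j)) = Mul(-1, j))
Mul(Mul(6, Function('E')(5)), Function('w')(Function('x')(-4))) = Mul(Mul(6, 5), Mul(-1, 2)) = Mul(30, -2) = -60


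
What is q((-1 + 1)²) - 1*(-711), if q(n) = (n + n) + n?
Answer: 711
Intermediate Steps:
q(n) = 3*n (q(n) = 2*n + n = 3*n)
q((-1 + 1)²) - 1*(-711) = 3*(-1 + 1)² - 1*(-711) = 3*0² + 711 = 3*0 + 711 = 0 + 711 = 711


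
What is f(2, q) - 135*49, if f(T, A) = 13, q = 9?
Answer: -6602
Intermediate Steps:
f(2, q) - 135*49 = 13 - 135*49 = 13 - 6615 = -6602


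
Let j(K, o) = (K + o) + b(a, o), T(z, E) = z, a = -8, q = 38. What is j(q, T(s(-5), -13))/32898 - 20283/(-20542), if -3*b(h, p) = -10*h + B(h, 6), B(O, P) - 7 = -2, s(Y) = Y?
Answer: 1001048995/1013686074 ≈ 0.98753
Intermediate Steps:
B(O, P) = 5 (B(O, P) = 7 - 2 = 5)
b(h, p) = -5/3 + 10*h/3 (b(h, p) = -(-10*h + 5)/3 = -(5 - 10*h)/3 = -5/3 + 10*h/3)
j(K, o) = -85/3 + K + o (j(K, o) = (K + o) + (-5/3 + (10/3)*(-8)) = (K + o) + (-5/3 - 80/3) = (K + o) - 85/3 = -85/3 + K + o)
j(q, T(s(-5), -13))/32898 - 20283/(-20542) = (-85/3 + 38 - 5)/32898 - 20283/(-20542) = (14/3)*(1/32898) - 20283*(-1/20542) = 7/49347 + 20283/20542 = 1001048995/1013686074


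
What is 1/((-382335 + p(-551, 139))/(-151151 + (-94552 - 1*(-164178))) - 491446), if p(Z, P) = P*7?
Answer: -81525/40064753788 ≈ -2.0348e-6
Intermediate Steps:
p(Z, P) = 7*P
1/((-382335 + p(-551, 139))/(-151151 + (-94552 - 1*(-164178))) - 491446) = 1/((-382335 + 7*139)/(-151151 + (-94552 - 1*(-164178))) - 491446) = 1/((-382335 + 973)/(-151151 + (-94552 + 164178)) - 491446) = 1/(-381362/(-151151 + 69626) - 491446) = 1/(-381362/(-81525) - 491446) = 1/(-381362*(-1/81525) - 491446) = 1/(381362/81525 - 491446) = 1/(-40064753788/81525) = -81525/40064753788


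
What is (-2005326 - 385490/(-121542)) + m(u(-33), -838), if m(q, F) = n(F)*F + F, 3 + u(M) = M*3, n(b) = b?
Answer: -79240329575/60771 ≈ -1.3039e+6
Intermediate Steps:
u(M) = -3 + 3*M (u(M) = -3 + M*3 = -3 + 3*M)
m(q, F) = F + F**2 (m(q, F) = F*F + F = F**2 + F = F + F**2)
(-2005326 - 385490/(-121542)) + m(u(-33), -838) = (-2005326 - 385490/(-121542)) - 838*(1 - 838) = (-2005326 - 385490*(-1)/121542) - 838*(-837) = (-2005326 - 1*(-192745/60771)) + 701406 = (-2005326 + 192745/60771) + 701406 = -121865473601/60771 + 701406 = -79240329575/60771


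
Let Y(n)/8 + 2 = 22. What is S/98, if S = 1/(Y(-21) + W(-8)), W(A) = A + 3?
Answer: 1/15190 ≈ 6.5833e-5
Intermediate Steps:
W(A) = 3 + A
Y(n) = 160 (Y(n) = -16 + 8*22 = -16 + 176 = 160)
S = 1/155 (S = 1/(160 + (3 - 8)) = 1/(160 - 5) = 1/155 ≈ 0.0064516)
S/98 = (1/155)/98 = (1/155)*(1/98) = 1/15190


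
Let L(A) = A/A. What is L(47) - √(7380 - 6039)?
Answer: 1 - 3*√149 ≈ -35.620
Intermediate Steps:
L(A) = 1
L(47) - √(7380 - 6039) = 1 - √(7380 - 6039) = 1 - √1341 = 1 - 3*√149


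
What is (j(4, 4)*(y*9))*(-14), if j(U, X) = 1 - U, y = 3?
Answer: 1134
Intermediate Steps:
(j(4, 4)*(y*9))*(-14) = ((1 - 1*4)*(3*9))*(-14) = ((1 - 4)*27)*(-14) = -3*27*(-14) = -81*(-14) = 1134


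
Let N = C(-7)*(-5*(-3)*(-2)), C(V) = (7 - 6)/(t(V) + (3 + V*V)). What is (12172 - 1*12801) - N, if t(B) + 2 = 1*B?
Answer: -27017/43 ≈ -628.30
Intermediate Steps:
t(B) = -2 + B (t(B) = -2 + 1*B = -2 + B)
C(V) = 1/(1 + V + V²) (C(V) = (7 - 6)/((-2 + V) + (3 + V*V)) = 1/((-2 + V) + (3 + V²)) = 1/(1 + V + V²))
N = -30/43 (N = (-5*(-3)*(-2))/(1 - 7 + (-7)²) = (15*(-2))/(1 - 7 + 49) = -30/43 ≈ -0.69767)
(12172 - 1*12801) - N = (12172 - 1*12801) - 1*(-30/43) = (12172 - 12801) + 30/43 = -629 + 30/43 = -27017/43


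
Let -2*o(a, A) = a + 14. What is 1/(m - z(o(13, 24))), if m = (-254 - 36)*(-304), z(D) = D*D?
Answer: 4/351911 ≈ 1.1367e-5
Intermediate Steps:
o(a, A) = -7 - a/2 (o(a, A) = -(a + 14)/2 = -(14 + a)/2 = -7 - a/2)
z(D) = D²
m = 88160 (m = -290*(-304) = 88160)
1/(m - z(o(13, 24))) = 1/(88160 - (-7 - ½*13)²) = 1/(88160 - (-7 - 13/2)²) = 1/(88160 - (-27/2)²) = 1/(88160 - 1*729/4) = 1/(88160 - 729/4) = 1/(351911/4) = 4/351911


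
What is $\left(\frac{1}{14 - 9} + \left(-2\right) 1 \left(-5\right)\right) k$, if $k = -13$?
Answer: $- \frac{663}{5} \approx -132.6$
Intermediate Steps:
$\left(\frac{1}{14 - 9} + \left(-2\right) 1 \left(-5\right)\right) k = \left(\frac{1}{14 - 9} + \left(-2\right) 1 \left(-5\right)\right) \left(-13\right) = \left(\frac{1}{5} - -10\right) \left(-13\right) = \left(\frac{1}{5} + 10\right) \left(-13\right) = \frac{51}{5} \left(-13\right) = - \frac{663}{5}$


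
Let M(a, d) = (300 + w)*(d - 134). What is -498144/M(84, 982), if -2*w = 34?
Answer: -31134/14999 ≈ -2.0757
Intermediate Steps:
w = -17 (w = -1/2*34 = -17)
M(a, d) = -37922 + 283*d (M(a, d) = (300 - 17)*(d - 134) = 283*(-134 + d) = -37922 + 283*d)
-498144/M(84, 982) = -498144/(-37922 + 283*982) = -498144/(-37922 + 277906) = -498144/239984 = -498144*1/239984 = -31134/14999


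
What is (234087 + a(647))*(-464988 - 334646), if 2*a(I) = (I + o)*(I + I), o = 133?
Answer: -590727218598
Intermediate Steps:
a(I) = I*(133 + I) (a(I) = ((I + 133)*(I + I))/2 = ((133 + I)*(2*I))/2 = (2*I*(133 + I))/2 = I*(133 + I))
(234087 + a(647))*(-464988 - 334646) = (234087 + 647*(133 + 647))*(-464988 - 334646) = (234087 + 647*780)*(-799634) = (234087 + 504660)*(-799634) = 738747*(-799634) = -590727218598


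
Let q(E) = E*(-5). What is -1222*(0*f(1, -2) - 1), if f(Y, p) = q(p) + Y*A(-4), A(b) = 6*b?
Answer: 1222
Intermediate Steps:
q(E) = -5*E
f(Y, p) = -24*Y - 5*p (f(Y, p) = -5*p + Y*(6*(-4)) = -5*p + Y*(-24) = -5*p - 24*Y = -24*Y - 5*p)
-1222*(0*f(1, -2) - 1) = -1222*(0*(-24*1 - 5*(-2)) - 1) = -1222*(0*(-24 + 10) - 1) = -1222*(0*(-14) - 1) = -1222*(0 - 1) = -1222*(-1) = 1222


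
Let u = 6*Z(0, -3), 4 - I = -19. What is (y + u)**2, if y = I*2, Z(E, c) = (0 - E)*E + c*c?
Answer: 10000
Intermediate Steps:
I = 23 (I = 4 - 1*(-19) = 4 + 19 = 23)
Z(E, c) = c**2 - E**2 (Z(E, c) = (-E)*E + c**2 = -E**2 + c**2 = c**2 - E**2)
u = 54 (u = 6*((-3)**2 - 1*0**2) = 6*(9 - 1*0) = 6*(9 + 0) = 6*9 = 54)
y = 46 (y = 23*2 = 46)
(y + u)**2 = (46 + 54)**2 = 100**2 = 10000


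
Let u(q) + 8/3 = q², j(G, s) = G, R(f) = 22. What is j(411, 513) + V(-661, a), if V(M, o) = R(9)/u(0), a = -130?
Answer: 1611/4 ≈ 402.75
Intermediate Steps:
u(q) = -8/3 + q²
V(M, o) = -33/4 (V(M, o) = 22/(-8/3 + 0²) = 22/(-8/3 + 0) = 22/(-8/3) = 22*(-3/8) = -33/4)
j(411, 513) + V(-661, a) = 411 - 33/4 = 1611/4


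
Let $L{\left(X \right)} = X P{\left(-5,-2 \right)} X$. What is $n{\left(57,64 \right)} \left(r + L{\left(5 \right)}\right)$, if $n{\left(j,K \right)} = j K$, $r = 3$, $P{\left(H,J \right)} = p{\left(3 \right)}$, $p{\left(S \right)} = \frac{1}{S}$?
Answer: $41344$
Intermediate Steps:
$P{\left(H,J \right)} = \frac{1}{3}$
$L{\left(X \right)} = \frac{X^{2}}{3}$ ($L{\left(X \right)} = X \frac{1}{3} X = \frac{X}{3} X = \frac{X^{2}}{3}$)
$n{\left(j,K \right)} = K j$
$n{\left(57,64 \right)} \left(r + L{\left(5 \right)}\right) = 64 \cdot 57 \left(3 + \frac{5^{2}}{3}\right) = 3648 \left(3 + \frac{1}{3} \cdot 25\right) = 3648 \left(3 + \frac{25}{3}\right) = 3648 \cdot \frac{34}{3} = 41344$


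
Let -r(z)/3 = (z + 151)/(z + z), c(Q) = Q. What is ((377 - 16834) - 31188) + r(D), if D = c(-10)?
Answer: -952477/20 ≈ -47624.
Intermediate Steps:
D = -10
r(z) = -3*(151 + z)/(2*z) (r(z) = -3*(z + 151)/(z + z) = -3*(151 + z)/(2*z))
((377 - 16834) - 31188) + r(D) = ((377 - 16834) - 31188) + (3/2)*(-151 - 1*(-10))/(-10) = (-16457 - 31188) + (3/2)*(-⅒)*(-151 + 10) = -47645 + (3/2)*(-⅒)*(-141) = -47645 + 423/20 = -952477/20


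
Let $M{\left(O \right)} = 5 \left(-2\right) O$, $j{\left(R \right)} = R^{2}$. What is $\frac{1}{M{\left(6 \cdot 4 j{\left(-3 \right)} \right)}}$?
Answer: $- \frac{1}{2160} \approx -0.00046296$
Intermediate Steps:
$M{\left(O \right)} = - 10 O$
$\frac{1}{M{\left(6 \cdot 4 j{\left(-3 \right)} \right)}} = \frac{1}{\left(-10\right) 6 \cdot 4 \left(-3\right)^{2}} = \frac{1}{\left(-10\right) 24 \cdot 9} = \frac{1}{\left(-10\right) 216} = \frac{1}{-2160} = - \frac{1}{2160}$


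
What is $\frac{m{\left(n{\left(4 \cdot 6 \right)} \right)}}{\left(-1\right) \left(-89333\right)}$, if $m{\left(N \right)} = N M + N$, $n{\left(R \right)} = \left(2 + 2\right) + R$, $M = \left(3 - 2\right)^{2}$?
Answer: $\frac{56}{89333} \approx 0.00062687$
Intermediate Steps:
$M = 1$ ($M = 1^{2} = 1$)
$n{\left(R \right)} = 4 + R$
$m{\left(N \right)} = 2 N$ ($m{\left(N \right)} = N 1 + N = N + N = 2 N$)
$\frac{m{\left(n{\left(4 \cdot 6 \right)} \right)}}{\left(-1\right) \left(-89333\right)} = \frac{2 \left(4 + 4 \cdot 6\right)}{\left(-1\right) \left(-89333\right)} = \frac{2 \left(4 + 24\right)}{89333} = 2 \cdot 28 \cdot \frac{1}{89333} = 56 \cdot \frac{1}{89333} = \frac{56}{89333}$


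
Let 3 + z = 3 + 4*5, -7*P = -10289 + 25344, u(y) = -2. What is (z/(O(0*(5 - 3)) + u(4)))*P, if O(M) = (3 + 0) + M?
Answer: -301100/7 ≈ -43014.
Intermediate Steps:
O(M) = 3 + M
P = -15055/7 (P = -(-10289 + 25344)/7 = -⅐*15055 = -15055/7 ≈ -2150.7)
z = 20 (z = -3 + (3 + 4*5) = -3 + (3 + 20) = -3 + 23 = 20)
(z/(O(0*(5 - 3)) + u(4)))*P = (20/((3 + 0*(5 - 3)) - 2))*(-15055/7) = (20/((3 + 0*2) - 2))*(-15055/7) = (20/((3 + 0) - 2))*(-15055/7) = (20/(3 - 2))*(-15055/7) = (20/1)*(-15055/7) = (20*1)*(-15055/7) = 20*(-15055/7) = -301100/7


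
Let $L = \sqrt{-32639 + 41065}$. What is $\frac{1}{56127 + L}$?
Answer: $\frac{56127}{3150231703} - \frac{\sqrt{8426}}{3150231703} \approx 1.7788 \cdot 10^{-5}$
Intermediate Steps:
$L = \sqrt{8426} \approx 91.793$
$\frac{1}{56127 + L} = \frac{1}{56127 + \sqrt{8426}}$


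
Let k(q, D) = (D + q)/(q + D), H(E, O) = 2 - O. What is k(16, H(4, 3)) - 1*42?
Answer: -41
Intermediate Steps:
k(q, D) = 1 (k(q, D) = (D + q)/(D + q) = 1)
k(16, H(4, 3)) - 1*42 = 1 - 1*42 = 1 - 42 = -41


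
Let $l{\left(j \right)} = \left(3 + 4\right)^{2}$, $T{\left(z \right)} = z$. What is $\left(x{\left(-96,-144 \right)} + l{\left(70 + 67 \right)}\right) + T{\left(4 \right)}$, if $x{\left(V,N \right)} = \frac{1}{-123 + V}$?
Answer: $\frac{11606}{219} \approx 52.995$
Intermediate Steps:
$l{\left(j \right)} = 49$ ($l{\left(j \right)} = 7^{2} = 49$)
$\left(x{\left(-96,-144 \right)} + l{\left(70 + 67 \right)}\right) + T{\left(4 \right)} = \left(\frac{1}{-123 - 96} + 49\right) + 4 = \left(\frac{1}{-219} + 49\right) + 4 = \left(- \frac{1}{219} + 49\right) + 4 = \frac{10730}{219} + 4 = \frac{11606}{219}$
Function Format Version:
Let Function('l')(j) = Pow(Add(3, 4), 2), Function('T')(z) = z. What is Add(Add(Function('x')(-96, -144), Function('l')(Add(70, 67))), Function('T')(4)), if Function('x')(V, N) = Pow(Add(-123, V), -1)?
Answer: Rational(11606, 219) ≈ 52.995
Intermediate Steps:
Function('l')(j) = 49 (Function('l')(j) = Pow(7, 2) = 49)
Add(Add(Function('x')(-96, -144), Function('l')(Add(70, 67))), Function('T')(4)) = Add(Add(Pow(Add(-123, -96), -1), 49), 4) = Add(Add(Pow(-219, -1), 49), 4) = Add(Add(Rational(-1, 219), 49), 4) = Add(Rational(10730, 219), 4) = Rational(11606, 219)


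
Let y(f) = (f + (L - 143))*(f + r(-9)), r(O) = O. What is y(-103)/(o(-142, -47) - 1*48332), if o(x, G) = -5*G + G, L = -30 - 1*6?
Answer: -658/1003 ≈ -0.65603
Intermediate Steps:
L = -36 (L = -30 - 6 = -36)
o(x, G) = -4*G
y(f) = (-179 + f)*(-9 + f) (y(f) = (f + (-36 - 143))*(f - 9) = (f - 179)*(-9 + f) = (-179 + f)*(-9 + f))
y(-103)/(o(-142, -47) - 1*48332) = (1611 + (-103)² - 188*(-103))/(-4*(-47) - 1*48332) = (1611 + 10609 + 19364)/(188 - 48332) = 31584/(-48144) = 31584*(-1/48144) = -658/1003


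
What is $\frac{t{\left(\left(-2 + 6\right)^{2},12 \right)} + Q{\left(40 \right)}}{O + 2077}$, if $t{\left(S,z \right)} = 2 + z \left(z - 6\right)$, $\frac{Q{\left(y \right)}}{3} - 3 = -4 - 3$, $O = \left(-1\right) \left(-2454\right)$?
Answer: $\frac{62}{4531} \approx 0.013684$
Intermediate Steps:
$O = 2454$
$Q{\left(y \right)} = -12$ ($Q{\left(y \right)} = 9 + 3 \left(-4 - 3\right) = 9 + 3 \left(-7\right) = 9 - 21 = -12$)
$t{\left(S,z \right)} = 2 + z \left(-6 + z\right)$ ($t{\left(S,z \right)} = 2 + z \left(z - 6\right) = 2 + z \left(-6 + z\right)$)
$\frac{t{\left(\left(-2 + 6\right)^{2},12 \right)} + Q{\left(40 \right)}}{O + 2077} = \frac{\left(2 + 12^{2} - 72\right) - 12}{2454 + 2077} = \frac{\left(2 + 144 - 72\right) - 12}{4531} = \left(74 - 12\right) \frac{1}{4531} = 62 \cdot \frac{1}{4531} = \frac{62}{4531}$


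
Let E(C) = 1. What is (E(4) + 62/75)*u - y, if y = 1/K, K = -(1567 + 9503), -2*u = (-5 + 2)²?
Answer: -227486/27675 ≈ -8.2199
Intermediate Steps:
u = -9/2 (u = -(-5 + 2)²/2 = -½*(-3)² = -½*9 = -9/2 ≈ -4.5000)
K = -11070 (K = -1*11070 = -11070)
y = -1/11070 (y = 1/(-11070) = -1/11070 ≈ -9.0334e-5)
(E(4) + 62/75)*u - y = (1 + 62/75)*(-9/2) - 1*(-1/11070) = (1 + 62*(1/75))*(-9/2) + 1/11070 = (1 + 62/75)*(-9/2) + 1/11070 = (137/75)*(-9/2) + 1/11070 = -411/50 + 1/11070 = -227486/27675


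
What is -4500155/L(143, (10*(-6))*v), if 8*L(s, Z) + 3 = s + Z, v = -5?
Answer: -81821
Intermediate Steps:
L(s, Z) = -3/8 + Z/8 + s/8 (L(s, Z) = -3/8 + (s + Z)/8 = -3/8 + (Z + s)/8 = -3/8 + (Z/8 + s/8) = -3/8 + Z/8 + s/8)
-4500155/L(143, (10*(-6))*v) = -4500155/(-3/8 + ((10*(-6))*(-5))/8 + (⅛)*143) = -4500155/(-3/8 + (-60*(-5))/8 + 143/8) = -4500155/(-3/8 + (⅛)*300 + 143/8) = -4500155/(-3/8 + 75/2 + 143/8) = -4500155/55 = -4500155*1/55 = -81821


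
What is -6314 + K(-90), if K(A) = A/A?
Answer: -6313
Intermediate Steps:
K(A) = 1
-6314 + K(-90) = -6314 + 1 = -6313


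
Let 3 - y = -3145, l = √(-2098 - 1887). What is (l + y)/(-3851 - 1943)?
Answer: -1574/2897 - I*√3985/5794 ≈ -0.54332 - 0.010895*I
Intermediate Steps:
l = I*√3985 (l = √(-3985) = I*√3985 ≈ 63.127*I)
y = 3148 (y = 3 - 1*(-3145) = 3 + 3145 = 3148)
(l + y)/(-3851 - 1943) = (I*√3985 + 3148)/(-3851 - 1943) = (3148 + I*√3985)/(-5794) = (3148 + I*√3985)*(-1/5794) = -1574/2897 - I*√3985/5794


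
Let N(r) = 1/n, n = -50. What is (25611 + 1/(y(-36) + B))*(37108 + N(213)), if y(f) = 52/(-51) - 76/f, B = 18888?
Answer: 68665148055711753/72250775 ≈ 9.5037e+8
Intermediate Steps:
N(r) = -1/50 (N(r) = 1/(-50) = -1/50)
y(f) = -52/51 - 76/f (y(f) = 52*(-1/51) - 76/f = -52/51 - 76/f)
(25611 + 1/(y(-36) + B))*(37108 + N(213)) = (25611 + 1/((-52/51 - 76/(-36)) + 18888))*(37108 - 1/50) = (25611 + 1/((-52/51 - 76*(-1/36)) + 18888))*(1855399/50) = (25611 + 1/((-52/51 + 19/9) + 18888))*(1855399/50) = (25611 + 1/(167/153 + 18888))*(1855399/50) = (25611 + 1/(2890031/153))*(1855399/50) = (25611 + 153/2890031)*(1855399/50) = (74016584094/2890031)*(1855399/50) = 68665148055711753/72250775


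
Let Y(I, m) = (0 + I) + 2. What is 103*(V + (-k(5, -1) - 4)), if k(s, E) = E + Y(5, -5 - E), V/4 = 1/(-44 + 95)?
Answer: -52118/51 ≈ -1021.9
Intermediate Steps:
Y(I, m) = 2 + I (Y(I, m) = I + 2 = 2 + I)
V = 4/51 (V = 4/(-44 + 95) = 4/51 ≈ 0.078431)
k(s, E) = 7 + E (k(s, E) = E + (2 + 5) = E + 7 = 7 + E)
103*(V + (-k(5, -1) - 4)) = 103*(4/51 + (-(7 - 1) - 4)) = 103*(4/51 + (-1*6 - 4)) = 103*(4/51 + (-6 - 4)) = 103*(4/51 - 10) = 103*(-506/51) = -52118/51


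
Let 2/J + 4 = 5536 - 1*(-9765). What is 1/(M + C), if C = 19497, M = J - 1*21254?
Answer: -15297/26876827 ≈ -0.00056915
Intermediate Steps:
J = 2/15297 (J = 2/(-4 + (5536 - 1*(-9765))) = 2/(-4 + (5536 + 9765)) = 2/(-4 + 15301) = 2/15297 ≈ 0.00013074)
M = -325122436/15297 (M = 2/15297 - 1*21254 = 2/15297 - 21254 = -325122436/15297 ≈ -21254.)
1/(M + C) = 1/(-325122436/15297 + 19497) = 1/(-26876827/15297) = -15297/26876827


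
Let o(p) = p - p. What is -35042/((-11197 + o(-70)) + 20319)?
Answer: -17521/4561 ≈ -3.8415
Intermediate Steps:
o(p) = 0
-35042/((-11197 + o(-70)) + 20319) = -35042/((-11197 + 0) + 20319) = -35042/(-11197 + 20319) = -35042/9122 = -35042*1/9122 = -17521/4561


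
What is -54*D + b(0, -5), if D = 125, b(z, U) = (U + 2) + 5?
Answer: -6748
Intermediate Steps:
b(z, U) = 7 + U (b(z, U) = (2 + U) + 5 = 7 + U)
-54*D + b(0, -5) = -54*125 + (7 - 5) = -6750 + 2 = -6748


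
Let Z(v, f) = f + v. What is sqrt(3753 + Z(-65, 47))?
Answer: 3*sqrt(415) ≈ 61.115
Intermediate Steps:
sqrt(3753 + Z(-65, 47)) = sqrt(3753 + (47 - 65)) = sqrt(3753 - 18) = sqrt(3735) = 3*sqrt(415)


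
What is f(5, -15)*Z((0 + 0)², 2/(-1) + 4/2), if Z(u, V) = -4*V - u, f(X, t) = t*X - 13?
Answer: 0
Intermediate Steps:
f(X, t) = -13 + X*t (f(X, t) = X*t - 13 = -13 + X*t)
Z(u, V) = -u - 4*V
f(5, -15)*Z((0 + 0)², 2/(-1) + 4/2) = (-13 + 5*(-15))*(-(0 + 0)² - 4*(2/(-1) + 4/2)) = (-13 - 75)*(-1*0² - 4*(2*(-1) + 4*(½))) = -88*(-1*0 - 4*(-2 + 2)) = -88*(0 - 4*0) = -88*(0 + 0) = -88*0 = 0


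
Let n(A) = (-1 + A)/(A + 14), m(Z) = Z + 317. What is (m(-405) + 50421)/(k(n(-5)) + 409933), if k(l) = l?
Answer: 150999/1229797 ≈ 0.12278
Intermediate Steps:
m(Z) = 317 + Z
n(A) = (-1 + A)/(14 + A)
(m(-405) + 50421)/(k(n(-5)) + 409933) = ((317 - 405) + 50421)/((-1 - 5)/(14 - 5) + 409933) = (-88 + 50421)/(-6/9 + 409933) = 50333/((⅑)*(-6) + 409933) = 50333/(-⅔ + 409933) = 50333/(1229797/3) = 50333*(3/1229797) = 150999/1229797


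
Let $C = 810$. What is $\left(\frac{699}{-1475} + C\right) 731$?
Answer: $\frac{872851281}{1475} \approx 5.9176 \cdot 10^{5}$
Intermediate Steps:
$\left(\frac{699}{-1475} + C\right) 731 = \left(\frac{699}{-1475} + 810\right) 731 = \left(699 \left(- \frac{1}{1475}\right) + 810\right) 731 = \left(- \frac{699}{1475} + 810\right) 731 = \frac{1194051}{1475} \cdot 731 = \frac{872851281}{1475}$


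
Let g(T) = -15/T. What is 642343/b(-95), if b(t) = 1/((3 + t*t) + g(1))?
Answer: 5789437459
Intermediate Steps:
b(t) = 1/(-12 + t²) (b(t) = 1/((3 + t*t) - 15/1) = 1/((3 + t²) - 15*1) = 1/((3 + t²) - 15) = 1/(-12 + t²))
642343/b(-95) = 642343/(1/(-12 + (-95)²)) = 642343/(1/(-12 + 9025)) = 642343/(1/9013) = 642343*9013 = 5789437459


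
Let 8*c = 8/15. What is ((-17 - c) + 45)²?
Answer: 175561/225 ≈ 780.27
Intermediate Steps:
c = 1/15 (c = (8/15)/8 = (8*(1/15))/8 = (⅛)*(8/15) = 1/15 ≈ 0.066667)
((-17 - c) + 45)² = ((-17 - 1*1/15) + 45)² = ((-17 - 1/15) + 45)² = (-256/15 + 45)² = (419/15)² = 175561/225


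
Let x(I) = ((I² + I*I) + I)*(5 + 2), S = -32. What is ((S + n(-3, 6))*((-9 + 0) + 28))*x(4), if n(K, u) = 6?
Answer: -124488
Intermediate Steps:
x(I) = 7*I + 14*I² (x(I) = ((I² + I²) + I)*7 = (2*I² + I)*7 = (I + 2*I²)*7 = 7*I + 14*I²)
((S + n(-3, 6))*((-9 + 0) + 28))*x(4) = ((-32 + 6)*((-9 + 0) + 28))*(7*4*(1 + 2*4)) = (-26*(-9 + 28))*(7*4*(1 + 8)) = (-26*19)*(7*4*9) = -494*252 = -124488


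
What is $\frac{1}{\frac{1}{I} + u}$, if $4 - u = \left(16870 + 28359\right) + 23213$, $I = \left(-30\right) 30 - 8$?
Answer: $- \frac{908}{62141705} \approx -1.4612 \cdot 10^{-5}$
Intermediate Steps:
$I = -908$ ($I = -900 - 8 = -908$)
$u = -68438$ ($u = 4 - \left(\left(16870 + 28359\right) + 23213\right) = 4 - \left(45229 + 23213\right) = 4 - 68442 = -68438$)
$\frac{1}{\frac{1}{I} + u} = \frac{1}{\frac{1}{-908} - 68438} = \frac{1}{- \frac{1}{908} - 68438} = \frac{1}{- \frac{62141705}{908}} = - \frac{908}{62141705}$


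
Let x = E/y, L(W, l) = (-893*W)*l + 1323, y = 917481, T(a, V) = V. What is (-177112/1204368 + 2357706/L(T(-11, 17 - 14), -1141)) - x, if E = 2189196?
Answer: -41351217656436683/23466054833231934 ≈ -1.7622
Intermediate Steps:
L(W, l) = 1323 - 893*W*l (L(W, l) = -893*W*l + 1323 = 1323 - 893*W*l)
x = 729732/305827 (x = 2189196/917481 = 2189196*(1/917481) = 729732/305827 ≈ 2.3861)
(-177112/1204368 + 2357706/L(T(-11, 17 - 14), -1141)) - x = (-177112/1204368 + 2357706/(1323 - 893*(17 - 14)*(-1141))) - 1*729732/305827 = (-177112*1/1204368 + 2357706/(1323 - 893*3*(-1141))) - 729732/305827 = (-22139/150546 + 2357706/(1323 + 3056739)) - 729732/305827 = (-22139/150546 + 2357706/3058062) - 729732/305827 = (-22139/150546 + 2357706*(1/3058062)) - 729732/305827 = (-22139/150546 + 392951/509677) - 729732/305827 = 47873462143/76729833642 - 729732/305827 = -41351217656436683/23466054833231934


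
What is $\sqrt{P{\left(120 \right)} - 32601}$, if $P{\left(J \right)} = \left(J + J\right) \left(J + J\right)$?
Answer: $\sqrt{24999} \approx 158.11$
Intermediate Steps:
$P{\left(J \right)} = 4 J^{2}$ ($P{\left(J \right)} = 2 J 2 J = 4 J^{2}$)
$\sqrt{P{\left(120 \right)} - 32601} = \sqrt{4 \cdot 120^{2} - 32601} = \sqrt{4 \cdot 14400 - 32601} = \sqrt{57600 - 32601} = \sqrt{24999}$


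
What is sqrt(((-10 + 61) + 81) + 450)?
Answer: sqrt(582) ≈ 24.125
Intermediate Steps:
sqrt(((-10 + 61) + 81) + 450) = sqrt((51 + 81) + 450) = sqrt(132 + 450) = sqrt(582)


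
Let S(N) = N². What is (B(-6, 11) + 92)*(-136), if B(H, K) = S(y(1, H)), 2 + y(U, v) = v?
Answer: -21216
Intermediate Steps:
y(U, v) = -2 + v
B(H, K) = (-2 + H)²
(B(-6, 11) + 92)*(-136) = ((-2 - 6)² + 92)*(-136) = ((-8)² + 92)*(-136) = (64 + 92)*(-136) = 156*(-136) = -21216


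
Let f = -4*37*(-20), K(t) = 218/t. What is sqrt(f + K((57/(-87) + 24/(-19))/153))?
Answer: I*sqrt(16118546038)/1057 ≈ 120.11*I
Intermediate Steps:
f = 2960 (f = -148*(-20) = 2960)
sqrt(f + K((57/(-87) + 24/(-19))/153)) = sqrt(2960 + 218/(((57/(-87) + 24/(-19))/153))) = sqrt(2960 + 218/(((57*(-1/87) + 24*(-1/19))*(1/153)))) = sqrt(2960 + 218/(((-19/29 - 24/19)*(1/153)))) = sqrt(2960 + 218/((-1057/551*1/153))) = sqrt(2960 + 218/(-1057/84303)) = sqrt(2960 + 218*(-84303/1057)) = sqrt(2960 - 18378054/1057) = sqrt(-15249334/1057) = I*sqrt(16118546038)/1057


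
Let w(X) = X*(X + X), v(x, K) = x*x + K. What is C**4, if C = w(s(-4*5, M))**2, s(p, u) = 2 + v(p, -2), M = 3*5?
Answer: 109951162777600000000000000000000000000000000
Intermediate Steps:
v(x, K) = K + x**2 (v(x, K) = x**2 + K = K + x**2)
M = 15
s(p, u) = p**2 (s(p, u) = 2 + (-2 + p**2) = p**2)
w(X) = 2*X**2 (w(X) = X*(2*X) = 2*X**2)
C = 102400000000 (C = (2*((-4*5)**2)**2)**2 = (2*((-20)**2)**2)**2 = (2*400**2)**2 = (2*160000)**2 = 320000**2 = 102400000000)
C**4 = 102400000000**4 = 109951162777600000000000000000000000000000000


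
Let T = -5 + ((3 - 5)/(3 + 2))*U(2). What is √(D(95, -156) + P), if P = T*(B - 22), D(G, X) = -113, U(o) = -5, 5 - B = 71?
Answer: √151 ≈ 12.288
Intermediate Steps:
B = -66 (B = 5 - 1*71 = 5 - 71 = -66)
T = -3 (T = -5 + ((3 - 5)/(3 + 2))*(-5) = -5 - 2/5*(-5) = -5 - 2*⅕*(-5) = -5 - ⅖*(-5) = -5 + 2 = -3)
P = 264 (P = -3*(-66 - 22) = -3*(-88) = 264)
√(D(95, -156) + P) = √(-113 + 264) = √151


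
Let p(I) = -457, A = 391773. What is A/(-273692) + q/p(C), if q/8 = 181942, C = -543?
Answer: -398547599173/125077244 ≈ -3186.4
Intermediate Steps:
q = 1455536 (q = 8*181942 = 1455536)
A/(-273692) + q/p(C) = 391773/(-273692) + 1455536/(-457) = 391773*(-1/273692) + 1455536*(-1/457) = -391773/273692 - 1455536/457 = -398547599173/125077244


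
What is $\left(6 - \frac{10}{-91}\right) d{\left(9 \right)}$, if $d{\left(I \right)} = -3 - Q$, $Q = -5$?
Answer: $\frac{1112}{91} \approx 12.22$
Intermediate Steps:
$d{\left(I \right)} = 2$ ($d{\left(I \right)} = -3 - -5 = -3 + 5 = 2$)
$\left(6 - \frac{10}{-91}\right) d{\left(9 \right)} = \left(6 - \frac{10}{-91}\right) 2 = \left(6 - - \frac{10}{91}\right) 2 = \left(6 + \frac{10}{91}\right) 2 = \frac{556}{91} \cdot 2 = \frac{1112}{91}$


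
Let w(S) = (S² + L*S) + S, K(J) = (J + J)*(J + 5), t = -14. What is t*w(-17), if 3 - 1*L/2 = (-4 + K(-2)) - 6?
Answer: 8092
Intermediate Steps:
K(J) = 2*J*(5 + J) (K(J) = (2*J)*(5 + J) = 2*J*(5 + J))
L = 50 (L = 6 - 2*((-4 + 2*(-2)*(5 - 2)) - 6) = 6 - 2*((-4 + 2*(-2)*3) - 6) = 6 - 2*((-4 - 12) - 6) = 6 - 2*(-16 - 6) = 6 - 2*(-22) = 6 + 44 = 50)
w(S) = S² + 51*S (w(S) = (S² + 50*S) + S = S² + 51*S)
t*w(-17) = -(-238)*(51 - 17) = -(-238)*34 = -14*(-578) = 8092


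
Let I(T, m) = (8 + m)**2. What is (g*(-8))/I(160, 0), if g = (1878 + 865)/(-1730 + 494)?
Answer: 2743/9888 ≈ 0.27741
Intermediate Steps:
g = -2743/1236 (g = 2743/(-1236) = 2743*(-1/1236) = -2743/1236 ≈ -2.2193)
(g*(-8))/I(160, 0) = (-2743/1236*(-8))/((8 + 0)**2) = 5486/(309*(8**2)) = (5486/309)/64 = (5486/309)*(1/64) = 2743/9888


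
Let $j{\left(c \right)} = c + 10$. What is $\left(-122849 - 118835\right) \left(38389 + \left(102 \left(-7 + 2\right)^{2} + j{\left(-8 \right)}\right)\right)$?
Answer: $-9894784644$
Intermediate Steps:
$j{\left(c \right)} = 10 + c$
$\left(-122849 - 118835\right) \left(38389 + \left(102 \left(-7 + 2\right)^{2} + j{\left(-8 \right)}\right)\right) = \left(-122849 - 118835\right) \left(38389 + \left(102 \left(-7 + 2\right)^{2} + \left(10 - 8\right)\right)\right) = - 241684 \left(38389 + \left(102 \left(-5\right)^{2} + 2\right)\right) = - 241684 \left(38389 + \left(102 \cdot 25 + 2\right)\right) = - 241684 \left(38389 + \left(2550 + 2\right)\right) = - 241684 \left(38389 + 2552\right) = \left(-241684\right) 40941 = -9894784644$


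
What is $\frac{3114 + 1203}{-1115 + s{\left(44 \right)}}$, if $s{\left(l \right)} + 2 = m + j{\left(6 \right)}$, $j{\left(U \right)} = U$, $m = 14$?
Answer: $- \frac{4317}{1097} \approx -3.9353$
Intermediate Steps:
$s{\left(l \right)} = 18$ ($s{\left(l \right)} = -2 + \left(14 + 6\right) = -2 + 20 = 18$)
$\frac{3114 + 1203}{-1115 + s{\left(44 \right)}} = \frac{3114 + 1203}{-1115 + 18} = \frac{4317}{-1097} = 4317 \left(- \frac{1}{1097}\right) = - \frac{4317}{1097}$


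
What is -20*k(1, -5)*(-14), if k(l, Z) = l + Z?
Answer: -1120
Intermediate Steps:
k(l, Z) = Z + l
-20*k(1, -5)*(-14) = -20*(-5 + 1)*(-14) = -20*(-4)*(-14) = 80*(-14) = -1120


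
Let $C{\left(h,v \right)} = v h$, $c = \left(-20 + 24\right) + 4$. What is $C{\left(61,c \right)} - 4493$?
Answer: $-4005$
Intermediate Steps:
$c = 8$ ($c = 4 + 4 = 8$)
$C{\left(h,v \right)} = h v$
$C{\left(61,c \right)} - 4493 = 61 \cdot 8 - 4493 = 488 - 4493 = -4005$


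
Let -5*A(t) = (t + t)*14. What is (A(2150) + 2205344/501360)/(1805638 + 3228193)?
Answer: -377135566/157735094385 ≈ -0.0023909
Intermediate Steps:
A(t) = -28*t/5 (A(t) = -(t + t)*14/5 = -2*t*14/5 = -28*t/5)
(A(2150) + 2205344/501360)/(1805638 + 3228193) = (-28/5*2150 + 2205344/501360)/(1805638 + 3228193) = (-12040 + 2205344*(1/501360))/5033831 = (-12040 + 137834/31335)*(1/5033831) = -377135566/31335*1/5033831 = -377135566/157735094385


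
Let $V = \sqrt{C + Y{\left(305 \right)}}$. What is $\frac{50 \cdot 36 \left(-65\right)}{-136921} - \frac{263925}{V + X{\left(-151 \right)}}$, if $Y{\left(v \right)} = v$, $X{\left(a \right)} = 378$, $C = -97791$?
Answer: $- \frac{1363161543165}{3291170077} + \frac{52785 i \sqrt{97486}}{48074} \approx -414.19 + 342.82 i$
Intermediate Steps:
$V = i \sqrt{97486}$ ($V = \sqrt{-97791 + 305} = \sqrt{-97486} = i \sqrt{97486} \approx 312.23 i$)
$\frac{50 \cdot 36 \left(-65\right)}{-136921} - \frac{263925}{V + X{\left(-151 \right)}} = \frac{50 \cdot 36 \left(-65\right)}{-136921} - \frac{263925}{i \sqrt{97486} + 378} = 1800 \left(-65\right) \left(- \frac{1}{136921}\right) - \frac{263925}{378 + i \sqrt{97486}} = \left(-117000\right) \left(- \frac{1}{136921}\right) - \frac{263925}{378 + i \sqrt{97486}} = \frac{117000}{136921} - \frac{263925}{378 + i \sqrt{97486}}$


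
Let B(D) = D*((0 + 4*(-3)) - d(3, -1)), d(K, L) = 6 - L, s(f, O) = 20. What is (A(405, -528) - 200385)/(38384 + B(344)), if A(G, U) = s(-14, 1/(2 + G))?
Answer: -200365/31848 ≈ -6.2913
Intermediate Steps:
A(G, U) = 20
B(D) = -19*D (B(D) = D*((0 + 4*(-3)) - (6 - 1*(-1))) = D*((0 - 12) - (6 + 1)) = D*(-12 - 1*7) = D*(-12 - 7) = D*(-19) = -19*D)
(A(405, -528) - 200385)/(38384 + B(344)) = (20 - 200385)/(38384 - 19*344) = -200365/(38384 - 6536) = -200365/31848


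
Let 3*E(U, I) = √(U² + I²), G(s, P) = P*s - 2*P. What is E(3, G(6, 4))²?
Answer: 265/9 ≈ 29.444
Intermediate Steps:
G(s, P) = -2*P + P*s
E(U, I) = √(I² + U²)/3 (E(U, I) = √(U² + I²)/3 = √(I² + U²)/3)
E(3, G(6, 4))² = (√((4*(-2 + 6))² + 3²)/3)² = (√((4*4)² + 9)/3)² = (√(16² + 9)/3)² = (√(256 + 9)/3)² = (√265/3)² = 265/9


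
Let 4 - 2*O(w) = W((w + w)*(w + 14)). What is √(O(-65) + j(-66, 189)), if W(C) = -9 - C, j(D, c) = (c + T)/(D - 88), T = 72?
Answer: 25*√31493/77 ≈ 57.618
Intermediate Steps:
j(D, c) = (72 + c)/(-88 + D) (j(D, c) = (c + 72)/(D - 88) = (72 + c)/(-88 + D))
O(w) = 13/2 + w*(14 + w) (O(w) = 2 - (-9 - (w + w)*(w + 14))/2 = 2 - (-9 - 2*w*(14 + w))/2 = 2 + (9/2 + w*(14 + w)) = 13/2 + w*(14 + w))
√(O(-65) + j(-66, 189)) = √((13/2 - 65*(14 - 65)) + (72 + 189)/(-88 - 66)) = √((13/2 - 65*(-51)) + 261/(-154)) = √((13/2 + 3315) - 1/154*261) = √(6643/2 - 261/154) = √(255625/77) = 25*√31493/77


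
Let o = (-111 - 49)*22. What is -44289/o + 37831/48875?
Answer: 459557999/34408000 ≈ 13.356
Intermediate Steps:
o = -3520 (o = -160*22 = -3520)
-44289/o + 37831/48875 = -44289/(-3520) + 37831/48875 = -44289*(-1/3520) + 37831*(1/48875) = 44289/3520 + 37831/48875 = 459557999/34408000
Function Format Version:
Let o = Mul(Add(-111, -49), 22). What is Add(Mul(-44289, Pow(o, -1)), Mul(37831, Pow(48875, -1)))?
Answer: Rational(459557999, 34408000) ≈ 13.356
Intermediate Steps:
o = -3520 (o = Mul(-160, 22) = -3520)
Add(Mul(-44289, Pow(o, -1)), Mul(37831, Pow(48875, -1))) = Add(Mul(-44289, Pow(-3520, -1)), Mul(37831, Pow(48875, -1))) = Add(Mul(-44289, Rational(-1, 3520)), Mul(37831, Rational(1, 48875))) = Add(Rational(44289, 3520), Rational(37831, 48875)) = Rational(459557999, 34408000)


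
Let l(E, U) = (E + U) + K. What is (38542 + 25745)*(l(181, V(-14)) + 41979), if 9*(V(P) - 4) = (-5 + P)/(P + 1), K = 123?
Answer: 35340692514/13 ≈ 2.7185e+9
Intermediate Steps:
V(P) = 4 + (-5 + P)/(9*(1 + P)) (V(P) = 4 + ((-5 + P)/(P + 1))/9 = 4 + ((-5 + P)/(1 + P))/9 = 4 + (-5 + P)/(9*(1 + P)))
l(E, U) = 123 + E + U (l(E, U) = (E + U) + 123 = 123 + E + U)
(38542 + 25745)*(l(181, V(-14)) + 41979) = (38542 + 25745)*((123 + 181 + (31 + 37*(-14))/(9*(1 - 14))) + 41979) = 64287*((123 + 181 + (1/9)*(31 - 518)/(-13)) + 41979) = 64287*((123 + 181 + (1/9)*(-1/13)*(-487)) + 41979) = 64287*((123 + 181 + 487/117) + 41979) = 64287*(36055/117 + 41979) = 64287*(4947598/117) = 35340692514/13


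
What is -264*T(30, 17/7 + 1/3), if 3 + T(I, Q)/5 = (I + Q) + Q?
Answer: -300520/7 ≈ -42931.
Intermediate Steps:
T(I, Q) = -15 + 5*I + 10*Q (T(I, Q) = -15 + 5*((I + Q) + Q) = -15 + 5*(I + 2*Q) = -15 + (5*I + 10*Q) = -15 + 5*I + 10*Q)
-264*T(30, 17/7 + 1/3) = -264*(-15 + 5*30 + 10*(17/7 + 1/3)) = -264*(-15 + 150 + 10*(17*(⅐) + 1*(⅓))) = -264*(-15 + 150 + 10*(17/7 + ⅓)) = -264*(-15 + 150 + 10*(58/21)) = -264*(-15 + 150 + 580/21) = -264*3415/21 = -300520/7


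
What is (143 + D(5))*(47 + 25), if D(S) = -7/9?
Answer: 10240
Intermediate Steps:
D(S) = -7/9 (D(S) = -7*1/9 = -7/9)
(143 + D(5))*(47 + 25) = (143 - 7/9)*(47 + 25) = (1280/9)*72 = 10240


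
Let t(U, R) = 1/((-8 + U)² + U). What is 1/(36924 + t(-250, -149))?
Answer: 66314/2448578137 ≈ 2.7083e-5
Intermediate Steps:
t(U, R) = 1/(U + (-8 + U)²)
1/(36924 + t(-250, -149)) = 1/(36924 + 1/(-250 + (-8 - 250)²)) = 1/(36924 + 1/(-250 + (-258)²)) = 1/(36924 + 1/(-250 + 66564)) = 1/(36924 + 1/66314) = 1/(2448578137/66314) = 66314/2448578137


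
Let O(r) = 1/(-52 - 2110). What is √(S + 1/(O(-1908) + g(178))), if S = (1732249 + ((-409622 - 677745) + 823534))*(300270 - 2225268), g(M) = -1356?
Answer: I*√24294638721214562172264098/2931673 ≈ 1.6813e+6*I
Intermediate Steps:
O(r) = -1/2162 (O(r) = 1/(-2162) = -1/2162)
S = -2826697863168 (S = (1732249 + (-1087367 + 823534))*(-1924998) = (1732249 - 263833)*(-1924998) = 1468416*(-1924998) = -2826697863168)
√(S + 1/(O(-1908) + g(178))) = √(-2826697863168 + 1/(-1/2162 - 1356)) = √(-2826697863168 + 1/(-2931673/2162)) = √(-2826697863168 - 2162/2931673) = √(-8286953804607322226/2931673) = I*√24294638721214562172264098/2931673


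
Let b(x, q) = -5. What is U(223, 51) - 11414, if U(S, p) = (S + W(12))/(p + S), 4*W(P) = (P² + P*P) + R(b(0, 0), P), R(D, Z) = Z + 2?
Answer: -6254275/548 ≈ -11413.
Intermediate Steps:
R(D, Z) = 2 + Z
W(P) = ½ + P²/2 + P/4 (W(P) = ((P² + P*P) + (2 + P))/4 = ((P² + P²) + (2 + P))/4 = (2*P² + (2 + P))/4 = (2 + P + 2*P²)/4 = ½ + P²/2 + P/4)
U(S, p) = (151/2 + S)/(S + p) (U(S, p) = (S + (½ + (½)*12² + (¼)*12))/(p + S) = (S + (½ + (½)*144 + 3))/(S + p) = (S + (½ + 72 + 3))/(S + p) = (S + 151/2)/(S + p) = (151/2 + S)/(S + p))
U(223, 51) - 11414 = (151/2 + 223)/(223 + 51) - 11414 = (597/2)/274 - 11414 = (1/274)*(597/2) - 11414 = 597/548 - 11414 = -6254275/548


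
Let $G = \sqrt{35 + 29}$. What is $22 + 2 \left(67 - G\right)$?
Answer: $140$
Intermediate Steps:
$G = 8$ ($G = \sqrt{64} = 8$)
$22 + 2 \left(67 - G\right) = 22 + 2 \left(67 - 8\right) = 22 + 2 \cdot 59 = 22 + 118 = 140$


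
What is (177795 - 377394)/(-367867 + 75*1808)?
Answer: 199599/232267 ≈ 0.85935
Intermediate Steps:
(177795 - 377394)/(-367867 + 75*1808) = -199599/(-367867 + 135600) = -199599/(-232267) = -199599*(-1/232267) = 199599/232267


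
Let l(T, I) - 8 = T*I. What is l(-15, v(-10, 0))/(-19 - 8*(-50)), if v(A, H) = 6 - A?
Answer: -232/381 ≈ -0.60892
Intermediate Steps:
l(T, I) = 8 + I*T (l(T, I) = 8 + T*I = 8 + I*T)
l(-15, v(-10, 0))/(-19 - 8*(-50)) = (8 + (6 - 1*(-10))*(-15))/(-19 - 8*(-50)) = (8 + (6 + 10)*(-15))/(-19 + 400) = (8 + 16*(-15))/381 = (8 - 240)*(1/381) = -232*1/381 = -232/381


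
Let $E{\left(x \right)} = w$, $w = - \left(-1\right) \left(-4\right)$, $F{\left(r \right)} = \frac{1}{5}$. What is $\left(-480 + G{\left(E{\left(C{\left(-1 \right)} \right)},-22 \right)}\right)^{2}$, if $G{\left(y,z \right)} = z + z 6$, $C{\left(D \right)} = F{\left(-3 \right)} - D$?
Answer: $401956$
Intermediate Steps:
$F{\left(r \right)} = \frac{1}{5}$
$C{\left(D \right)} = \frac{1}{5} - D$
$w = -4$ ($w = \left(-1\right) 4 = -4$)
$E{\left(x \right)} = -4$
$G{\left(y,z \right)} = 7 z$ ($G{\left(y,z \right)} = z + 6 z = 7 z$)
$\left(-480 + G{\left(E{\left(C{\left(-1 \right)} \right)},-22 \right)}\right)^{2} = \left(-480 + 7 \left(-22\right)\right)^{2} = \left(-480 - 154\right)^{2} = \left(-634\right)^{2} = 401956$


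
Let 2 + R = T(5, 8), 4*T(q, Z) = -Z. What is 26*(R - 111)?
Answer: -2990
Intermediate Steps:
T(q, Z) = -Z/4 (T(q, Z) = (-Z)/4 = -Z/4)
R = -4 (R = -2 - 1/4*8 = -2 - 2 = -4)
26*(R - 111) = 26*(-4 - 111) = 26*(-115) = -2990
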